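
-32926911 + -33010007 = -65936918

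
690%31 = 8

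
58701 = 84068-25367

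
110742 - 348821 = -238079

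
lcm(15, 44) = 660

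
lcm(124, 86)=5332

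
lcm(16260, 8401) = 504060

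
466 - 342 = 124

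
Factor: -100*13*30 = -1*2^3*3^1*5^3*13^1 = -39000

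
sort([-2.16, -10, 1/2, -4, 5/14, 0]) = [-10, -4, -2.16, 0, 5/14, 1/2]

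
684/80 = 8+11/20 = 8.55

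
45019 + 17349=62368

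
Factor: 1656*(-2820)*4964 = -1*2^7*3^3*5^1*17^1*23^1*47^1*73^1 = -23181482880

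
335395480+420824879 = 756220359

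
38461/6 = 6410 + 1/6 ≈ 6410.17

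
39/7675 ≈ 0.00508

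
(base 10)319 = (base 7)634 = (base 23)dk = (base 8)477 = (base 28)bb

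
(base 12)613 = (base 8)1557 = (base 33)ql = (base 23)1f5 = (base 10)879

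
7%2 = 1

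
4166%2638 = 1528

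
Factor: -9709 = -1*7^1*19^1*73^1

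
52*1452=75504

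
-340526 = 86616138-86956664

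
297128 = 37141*8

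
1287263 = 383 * 3361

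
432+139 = 571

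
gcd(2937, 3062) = 1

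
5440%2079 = 1282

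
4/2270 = 2/1135 ≈ 0.00176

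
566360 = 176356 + 390004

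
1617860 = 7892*205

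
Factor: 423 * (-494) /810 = -1 * 3^(-2) * 5^(-1) * 13^1 * 19^1 * 47^1 = -11609/45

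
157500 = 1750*90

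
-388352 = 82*(-4736)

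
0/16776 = 0 = 0.00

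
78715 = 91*865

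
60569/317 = 191 + 22/317 ≈ 191.07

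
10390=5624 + 4766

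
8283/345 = 24 + 1/115 ≈ 24.01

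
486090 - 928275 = -442185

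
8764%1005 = 724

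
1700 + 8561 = 10261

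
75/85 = 15/17 ≈ 0.882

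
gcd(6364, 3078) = 2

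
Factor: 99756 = 2^2 * 3^2 * 17^1 * 163^1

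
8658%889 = 657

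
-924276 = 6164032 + -7088308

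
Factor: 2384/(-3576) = -1*2^1*3^(-1) = -2/3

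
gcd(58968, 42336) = 1512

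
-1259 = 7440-8699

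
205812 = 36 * 5717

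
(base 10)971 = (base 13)599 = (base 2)1111001011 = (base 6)4255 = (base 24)1gb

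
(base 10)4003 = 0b111110100011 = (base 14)165d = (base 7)14446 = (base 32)3t3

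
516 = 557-41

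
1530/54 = 85/3 ≈ 28.33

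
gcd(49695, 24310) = 5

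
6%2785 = 6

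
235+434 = 669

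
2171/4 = 542 + 3/4 = 542.75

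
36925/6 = 6154 + 1/6≈6154.17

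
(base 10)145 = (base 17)89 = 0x91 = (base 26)5f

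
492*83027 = 40849284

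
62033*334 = 20719022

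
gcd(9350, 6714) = 2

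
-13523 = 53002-66525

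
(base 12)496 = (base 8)1262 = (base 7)2004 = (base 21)1bi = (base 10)690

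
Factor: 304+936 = 2^3 * 5^1 * 31^1 = 1240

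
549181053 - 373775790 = 175405263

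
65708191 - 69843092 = -4134901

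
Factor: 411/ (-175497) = -1*7^ (-1)*61^ (-1) = -1/427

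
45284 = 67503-22219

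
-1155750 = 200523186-201678936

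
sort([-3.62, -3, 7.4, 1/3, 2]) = [-3.62, -3, 1/3, 2, 7.4]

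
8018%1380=1118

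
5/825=1/165 ≈ 0.00606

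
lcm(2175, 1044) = 26100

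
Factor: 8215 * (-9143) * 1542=-1 * 2^1 * 3^1 * 5^1 * 31^1 * 41^1 * 53^1 * 223^1 * 257^1=-115819226790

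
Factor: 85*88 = 2^3*5^1*11^1*17^1 = 7480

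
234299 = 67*3497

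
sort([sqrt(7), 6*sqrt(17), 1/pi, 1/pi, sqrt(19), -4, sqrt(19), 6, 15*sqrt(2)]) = [-4, 1/pi, 1/pi, sqrt(7), sqrt(19), sqrt(19), 6, 15*sqrt(2), 6*sqrt(17)]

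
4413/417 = 1471/139 ≈ 10.58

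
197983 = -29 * (-6827)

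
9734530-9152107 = 582423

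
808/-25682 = -404/12841 ≈ -0.0315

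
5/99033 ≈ 0.0000505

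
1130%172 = 98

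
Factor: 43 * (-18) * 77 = -1 * 2^1 * 3^2 * 7^1 * 11^1 * 43^1 = -59598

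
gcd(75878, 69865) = 1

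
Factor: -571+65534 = 167^1*389^1 = 64963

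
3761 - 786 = 2975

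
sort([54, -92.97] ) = [-92.97, 54] 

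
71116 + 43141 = 114257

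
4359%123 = 54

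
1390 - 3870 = -2480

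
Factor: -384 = -1 * 2^7 * 3^1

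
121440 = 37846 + 83594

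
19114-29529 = -10415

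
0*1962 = 0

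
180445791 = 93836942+86608849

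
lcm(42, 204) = 1428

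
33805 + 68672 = 102477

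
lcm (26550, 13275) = 26550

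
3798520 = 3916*970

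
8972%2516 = 1424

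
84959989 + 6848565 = 91808554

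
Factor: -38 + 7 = -1 * 31^1 = -31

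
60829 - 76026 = -15197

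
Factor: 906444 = 2^2 * 3^3 * 7^1 * 11^1 * 109^1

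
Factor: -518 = -1*2^1*7^1*37^1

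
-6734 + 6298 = -436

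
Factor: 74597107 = 13^2 * 441403^1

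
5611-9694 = -4083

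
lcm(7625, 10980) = 274500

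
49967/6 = 8327 + 5/6 ≈ 8327.83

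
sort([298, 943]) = [298, 943]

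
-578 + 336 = -242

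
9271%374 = 295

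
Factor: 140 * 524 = 2^4 * 5^1 * 7^1 * 131^1 = 73360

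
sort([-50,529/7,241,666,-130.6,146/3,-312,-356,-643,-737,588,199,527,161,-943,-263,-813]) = [-943,-813,-737,-643,-356,-312,-263,-130.6,-50,146/3,529/7,161,199,241,527,588,666]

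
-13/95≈-0.137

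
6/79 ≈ 0.0759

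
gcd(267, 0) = 267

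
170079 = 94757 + 75322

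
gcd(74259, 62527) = 1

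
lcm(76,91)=6916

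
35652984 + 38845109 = 74498093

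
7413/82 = 90 + 33/82 ≈ 90.40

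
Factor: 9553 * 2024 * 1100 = 2^5 * 5^2 * 11^2 * 23^1 * 41^1 * 233^1 = 21268799200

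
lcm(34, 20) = 340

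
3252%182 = 158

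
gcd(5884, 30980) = 4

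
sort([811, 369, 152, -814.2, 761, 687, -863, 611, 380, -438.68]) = [-863, -814.2, -438.68, 152, 369, 380, 611, 687, 761, 811]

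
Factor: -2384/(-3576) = 2^1*3^(-1) = 2/3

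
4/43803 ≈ 0.0000913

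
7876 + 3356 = 11232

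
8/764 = 2/191 ≈ 0.0105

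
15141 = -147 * (-103)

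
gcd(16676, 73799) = 11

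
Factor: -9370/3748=-1 * 2^(-1) * 5^1=-5/2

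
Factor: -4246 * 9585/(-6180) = 2^(-1) * 3^2 * 11^1 * 71^1 * 103^(-1) * 193^1 = 1356597/206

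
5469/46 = 118 + 41/46 ≈ 118.89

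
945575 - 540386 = 405189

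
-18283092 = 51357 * (-356)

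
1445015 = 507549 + 937466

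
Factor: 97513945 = 5^1*307^1*63527^1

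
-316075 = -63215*5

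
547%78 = 1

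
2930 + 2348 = 5278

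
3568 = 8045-4477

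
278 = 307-29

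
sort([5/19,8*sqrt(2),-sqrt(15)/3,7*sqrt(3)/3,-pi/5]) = [-sqrt(15)/3,-pi/5,5/19,7*sqrt(3)/3,8*sqrt(2)]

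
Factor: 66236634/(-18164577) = -1*2^1*3^1*311^(-1)*19469^(-1)*3679813^1 = -22078878/6054859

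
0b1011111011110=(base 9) 8338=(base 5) 143420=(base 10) 6110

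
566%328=238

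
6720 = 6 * 1120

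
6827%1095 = 257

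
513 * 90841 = 46601433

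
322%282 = 40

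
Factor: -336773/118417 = -1*13^(-1)*9109^(-1)*336773^1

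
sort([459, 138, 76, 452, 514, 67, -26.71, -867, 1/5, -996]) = [-996, -867, -26.71, 1/5, 67, 76, 138, 452, 459, 514]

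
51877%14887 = 7216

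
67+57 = 124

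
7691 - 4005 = 3686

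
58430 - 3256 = 55174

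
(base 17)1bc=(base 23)l5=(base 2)111101000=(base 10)488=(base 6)2132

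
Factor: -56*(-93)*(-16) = -1*2^7*3^1*7^1*31^1 = -83328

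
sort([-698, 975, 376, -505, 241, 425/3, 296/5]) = [-698, -505, 296/5, 425/3, 241, 376, 975]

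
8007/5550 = 1 + 819/1850 ≈ 1.44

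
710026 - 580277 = 129749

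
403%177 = 49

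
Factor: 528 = 2^4*3^1*11^1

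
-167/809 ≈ -0.206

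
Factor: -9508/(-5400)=2^(-1)*3^(-3)*5^(-2)*2377^1=2377/1350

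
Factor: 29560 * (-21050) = -1 * 2^4 * 5^3 * 421^1 * 739^1 = -622238000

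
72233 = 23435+48798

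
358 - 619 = -261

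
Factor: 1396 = 2^2*349^1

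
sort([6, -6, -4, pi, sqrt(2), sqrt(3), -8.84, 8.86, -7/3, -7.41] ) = [-8.84, -7.41, -6, -4, -7/3, sqrt(2), sqrt(3), pi, 6, 8.86] 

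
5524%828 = 556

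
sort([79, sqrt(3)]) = [sqrt(3), 79]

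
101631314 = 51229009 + 50402305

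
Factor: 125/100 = 2^(-2)*5^1 = 5/4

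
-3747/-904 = 4 + 131/904≈4.14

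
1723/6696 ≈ 0.257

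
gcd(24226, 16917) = 1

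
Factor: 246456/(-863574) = -1*2^2*3^2*7^1*883^(-1) = -252/883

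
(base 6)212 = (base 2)1010000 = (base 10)80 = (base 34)2c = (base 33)2e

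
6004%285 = 19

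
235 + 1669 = 1904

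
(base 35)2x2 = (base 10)3607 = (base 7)13342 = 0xe17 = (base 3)11221121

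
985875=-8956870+9942745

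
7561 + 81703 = 89264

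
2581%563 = 329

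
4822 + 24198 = 29020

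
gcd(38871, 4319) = 4319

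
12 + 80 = 92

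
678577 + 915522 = 1594099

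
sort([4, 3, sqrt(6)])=[sqrt(6), 3, 4]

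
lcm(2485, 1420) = 9940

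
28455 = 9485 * 3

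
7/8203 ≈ 0.000853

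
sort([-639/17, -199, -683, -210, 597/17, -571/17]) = [-683, -210, -199, -639/17, -571/17, 597/17]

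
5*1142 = 5710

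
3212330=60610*53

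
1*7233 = 7233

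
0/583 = 0 = 0.00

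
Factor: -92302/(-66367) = 2^1*347^1*499^(-1) = 694/499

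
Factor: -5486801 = -1*17^1*19^1*16987^1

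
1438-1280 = 158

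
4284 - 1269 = 3015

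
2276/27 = 84+8/27 ≈ 84.30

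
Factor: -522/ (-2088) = 2^ (-2) = 1/4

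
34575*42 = 1452150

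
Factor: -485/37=-1*5^1*37^(-1)*97^1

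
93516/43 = 2174+34/43 ≈ 2174.79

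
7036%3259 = 518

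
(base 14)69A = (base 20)35C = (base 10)1312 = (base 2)10100100000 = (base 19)3C1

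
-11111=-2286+-8825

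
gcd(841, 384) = 1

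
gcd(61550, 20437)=1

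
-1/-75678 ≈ 0.0000132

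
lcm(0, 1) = 0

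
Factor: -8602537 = -1*37^1*43^1*5407^1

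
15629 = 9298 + 6331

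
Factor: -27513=-1*3^3*1019^1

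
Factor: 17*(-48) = -1*2^4*3^1*17^1 = -816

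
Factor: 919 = 919^1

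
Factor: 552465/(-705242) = -1*2^(-1)*3^2*5^1*19^(-1)*67^(-1)*277^(-1)*12277^1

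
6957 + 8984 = 15941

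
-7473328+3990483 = -3482845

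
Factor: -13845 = -1 * 3^1 * 5^1 * 13^1 * 71^1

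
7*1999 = 13993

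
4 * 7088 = 28352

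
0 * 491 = 0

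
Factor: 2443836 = 2^2*3^1*203653^1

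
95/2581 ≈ 0.0368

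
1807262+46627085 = 48434347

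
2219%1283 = 936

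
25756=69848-44092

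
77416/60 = 19354/15 ≈ 1290.27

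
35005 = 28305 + 6700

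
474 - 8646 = -8172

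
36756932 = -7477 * (-4916)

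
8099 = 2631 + 5468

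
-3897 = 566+-4463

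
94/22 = 47/11 ≈ 4.27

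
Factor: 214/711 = 2^1*3^ (-2)*79^ (-1)*107^1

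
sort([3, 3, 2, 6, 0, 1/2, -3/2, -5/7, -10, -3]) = [-10, -3, -3/2, -5/7, 0, 1/2, 2, 3, 3, 6]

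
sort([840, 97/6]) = [97/6, 840]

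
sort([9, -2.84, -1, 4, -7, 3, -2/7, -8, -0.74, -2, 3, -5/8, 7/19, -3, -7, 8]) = [-8, -7, -7, -3, -2.84, -2, -1, -0.74, -5/8, -2/7, 7/19, 3, 3, 4, 8, 9]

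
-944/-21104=59/1319 ≈ 0.0447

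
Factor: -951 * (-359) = 3^1 * 317^1 * 359^1 = 341409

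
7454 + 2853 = 10307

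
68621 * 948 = 65052708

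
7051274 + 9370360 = 16421634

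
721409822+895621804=1617031626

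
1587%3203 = 1587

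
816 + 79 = 895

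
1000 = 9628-8628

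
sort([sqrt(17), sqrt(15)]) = [sqrt(15), sqrt(17)]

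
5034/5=1006 + 4/5=1006.80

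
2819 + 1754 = 4573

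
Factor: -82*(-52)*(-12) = -1*2^5*3^1*13^1*41^1 = -51168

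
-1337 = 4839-6176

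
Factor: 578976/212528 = 2^1 * 3^1 * 163^1 * 359^(-1) = 978/359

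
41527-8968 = 32559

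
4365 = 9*485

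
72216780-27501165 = 44715615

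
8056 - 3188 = 4868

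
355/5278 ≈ 0.0673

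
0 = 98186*0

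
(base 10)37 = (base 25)1c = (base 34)13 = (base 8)45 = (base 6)101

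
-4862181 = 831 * (-5851)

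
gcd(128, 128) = 128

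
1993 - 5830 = -3837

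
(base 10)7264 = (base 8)16140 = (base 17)1825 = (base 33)6m4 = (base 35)5wj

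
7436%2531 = 2374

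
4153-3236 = 917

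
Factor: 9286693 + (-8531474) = 829^1 * 911^1 = 755219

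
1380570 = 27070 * 51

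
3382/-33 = -102 - 16/33 ≈ -102.48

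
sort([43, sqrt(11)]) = [sqrt(11), 43]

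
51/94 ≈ 0.543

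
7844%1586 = 1500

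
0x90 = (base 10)144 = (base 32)4g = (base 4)2100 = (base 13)b1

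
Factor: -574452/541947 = -1 * 2^2 * 3^5 * 7^(-1) * 131^(-1) = -972/917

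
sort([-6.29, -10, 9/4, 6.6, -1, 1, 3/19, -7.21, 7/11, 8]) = [-10, -7.21, -6.29, -1, 3/19, 7/11, 1, 9/4, 6.6, 8]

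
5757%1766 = 459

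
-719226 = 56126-775352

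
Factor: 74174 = 2^1*37087^1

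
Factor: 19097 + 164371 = 2^2*3^1*15289^1 = 183468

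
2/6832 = 1/3416 ≈ 0.000293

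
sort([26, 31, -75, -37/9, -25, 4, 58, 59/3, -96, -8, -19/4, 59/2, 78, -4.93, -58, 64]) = [-96, -75, -58, -25, -8, -4.93, -19/4, -37/9, 4, 59/3, 26, 59/2, 31, 58, 64, 78]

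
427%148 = 131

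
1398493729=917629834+480863895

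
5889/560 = 10 + 289/560 ≈ 10.52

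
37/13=2 + 11/13≈2.85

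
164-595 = -431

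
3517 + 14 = 3531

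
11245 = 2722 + 8523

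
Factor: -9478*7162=-1*2^2*7^1*677^1*3581^1=-67881436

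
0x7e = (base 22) 5g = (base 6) 330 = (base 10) 126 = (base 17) 77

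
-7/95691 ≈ -0.0000732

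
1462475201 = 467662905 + 994812296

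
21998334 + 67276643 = 89274977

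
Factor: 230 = 2^1 * 5^1 * 23^1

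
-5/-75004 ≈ 0.0000667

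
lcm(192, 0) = 0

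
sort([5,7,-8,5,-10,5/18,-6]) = [-10,-8,-6,5/18,5,5,7]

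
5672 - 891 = 4781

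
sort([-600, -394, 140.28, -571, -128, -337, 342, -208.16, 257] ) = [-600, -571, -394, -337, -208.16, -128, 140.28, 257, 342] 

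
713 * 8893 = 6340709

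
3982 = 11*362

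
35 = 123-88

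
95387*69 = 6581703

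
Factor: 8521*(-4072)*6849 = -1*2^3*3^2*509^1*761^1*8521^1 = -237643259688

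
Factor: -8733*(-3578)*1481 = 2^1*3^1*41^1*71^1*1481^1*1789^1 = 46276324194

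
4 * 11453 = 45812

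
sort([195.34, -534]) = [-534, 195.34]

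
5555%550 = 55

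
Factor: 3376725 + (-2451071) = 2^1*462827^1 = 925654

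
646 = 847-201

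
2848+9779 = 12627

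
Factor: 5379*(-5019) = -1*3^2*7^1*11^1*163^1*239^1 = -26997201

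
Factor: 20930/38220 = 2^ (-1) * 3^ (-1) * 7^ (-1) * 23^1 = 23/42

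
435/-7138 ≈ -0.0609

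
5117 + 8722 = 13839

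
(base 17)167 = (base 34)bo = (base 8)616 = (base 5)3043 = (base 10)398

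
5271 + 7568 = 12839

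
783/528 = 1 + 85/176 ≈ 1.48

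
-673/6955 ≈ -0.0968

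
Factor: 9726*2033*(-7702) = -1*2^2*3^1*19^1*107^1*1621^1*3851^1 = -152291322516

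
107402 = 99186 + 8216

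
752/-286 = -2 - 90/143 ≈ -2.63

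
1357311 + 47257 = 1404568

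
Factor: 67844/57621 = 2^2*3^(-1)*7^1*2423^1*19207^(-1) 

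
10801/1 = 10801 = 10801.00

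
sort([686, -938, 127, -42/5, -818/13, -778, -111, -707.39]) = [-938, -778, -707.39, -111, -818/13, -42/5, 127, 686]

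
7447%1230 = 67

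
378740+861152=1239892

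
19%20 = 19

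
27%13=1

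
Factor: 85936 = 2^4*41^1*131^1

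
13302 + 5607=18909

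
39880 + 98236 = 138116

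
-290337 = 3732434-4022771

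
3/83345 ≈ 0.0000360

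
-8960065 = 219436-9179501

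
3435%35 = 5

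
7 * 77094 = 539658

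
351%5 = 1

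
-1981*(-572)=1133132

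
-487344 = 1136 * (-429)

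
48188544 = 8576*5619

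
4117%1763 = 591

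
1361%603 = 155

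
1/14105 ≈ 0.0000709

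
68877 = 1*68877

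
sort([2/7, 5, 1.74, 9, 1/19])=[1/19, 2/7, 1.74, 5, 9]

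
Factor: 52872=2^3 * 3^1 * 2203^1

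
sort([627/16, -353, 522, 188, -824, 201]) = [-824, -353, 627/16, 188, 201, 522]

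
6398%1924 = 626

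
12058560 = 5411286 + 6647274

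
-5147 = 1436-6583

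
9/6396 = 3/2132 ≈ 0.00141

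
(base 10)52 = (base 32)1k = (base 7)103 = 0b110100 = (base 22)28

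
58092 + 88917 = 147009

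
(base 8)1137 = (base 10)607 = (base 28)lj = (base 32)iv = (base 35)hc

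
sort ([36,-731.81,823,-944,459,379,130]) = [-944,-731.81,36,130,379,459,823]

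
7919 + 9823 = 17742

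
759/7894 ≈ 0.0961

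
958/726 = 479/363≈1.32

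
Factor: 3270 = 2^1*3^1*5^1*109^1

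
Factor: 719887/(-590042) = -1*2^(-1)*7^1*23^(-1)*101^(-1)*127^(-1)*102841^1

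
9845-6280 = 3565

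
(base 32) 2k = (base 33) 2i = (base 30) 2o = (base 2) 1010100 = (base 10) 84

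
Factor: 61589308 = 2^2 * 11^1 * 23^1 * 60859^1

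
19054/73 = 261 + 1/73 ≈ 261.01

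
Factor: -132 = -1 * 2^2 * 3^1 * 11^1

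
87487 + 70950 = 158437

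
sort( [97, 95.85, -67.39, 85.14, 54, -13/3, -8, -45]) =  [-67.39, -45, -8, -13/3, 54, 85.14, 95.85, 97]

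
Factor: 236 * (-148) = -1 * 2^4 * 37^1 * 59^1 = -34928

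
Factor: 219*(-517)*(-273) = 3^2*7^1*11^1*13^1*47^1*73^1 = 30909879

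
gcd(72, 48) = 24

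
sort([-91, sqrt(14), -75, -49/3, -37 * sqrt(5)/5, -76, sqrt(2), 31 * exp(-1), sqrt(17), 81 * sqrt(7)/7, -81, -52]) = [-91, -81, -76, -75, -52, -37 * sqrt(5)/5, -49/3, sqrt(2), sqrt(14), sqrt(17), 31 * exp(-1), 81 * sqrt(7)/7]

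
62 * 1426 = 88412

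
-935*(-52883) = 49445605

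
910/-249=-3-163/249 ≈ -3.65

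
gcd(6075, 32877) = 9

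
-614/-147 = 4 + 26/147 ≈ 4.18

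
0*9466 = 0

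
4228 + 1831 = 6059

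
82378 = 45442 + 36936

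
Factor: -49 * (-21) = 3^1 * 7^3 = 1029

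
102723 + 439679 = 542402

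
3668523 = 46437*79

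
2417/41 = 58 + 39/41 ≈ 58.95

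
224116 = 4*56029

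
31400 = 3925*8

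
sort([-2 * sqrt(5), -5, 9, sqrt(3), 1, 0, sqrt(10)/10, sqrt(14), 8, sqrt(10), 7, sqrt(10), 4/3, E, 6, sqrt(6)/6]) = [-5, -2 * sqrt(5), 0, sqrt(10)/10, sqrt(6)/6, 1, 4/3, sqrt(3), E, sqrt(10), sqrt(10), sqrt(14), 6, 7, 8, 9]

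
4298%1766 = 766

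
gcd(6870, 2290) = 2290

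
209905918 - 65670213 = 144235705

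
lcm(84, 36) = 252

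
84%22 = 18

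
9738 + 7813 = 17551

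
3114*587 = 1827918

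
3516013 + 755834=4271847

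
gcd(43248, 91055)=1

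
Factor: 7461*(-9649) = -1*3^2*829^1*9649^1 = -71991189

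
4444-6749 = -2305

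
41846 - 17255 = 24591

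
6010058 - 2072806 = 3937252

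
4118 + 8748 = 12866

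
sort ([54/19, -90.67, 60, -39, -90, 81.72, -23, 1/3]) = [-90.67, -90, -39, -23, 1/3, 54/19, 60, 81.72]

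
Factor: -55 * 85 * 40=-1 * 2^3 * 5^3 * 11^1 * 17^1=-187000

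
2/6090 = 1/3045 ≈ 0.000328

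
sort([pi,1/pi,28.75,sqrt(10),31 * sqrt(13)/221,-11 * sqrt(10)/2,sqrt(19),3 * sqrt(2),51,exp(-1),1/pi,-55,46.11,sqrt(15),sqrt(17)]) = [-55,-11 * sqrt(10)/2,1/pi,1/pi,exp(-1),31 * sqrt(13)/221,pi,sqrt(10),sqrt(15),sqrt(17),3 * sqrt(2),sqrt(19),28.75,46.11,51]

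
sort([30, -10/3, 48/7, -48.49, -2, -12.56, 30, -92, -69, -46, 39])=[-92, -69, -48.49, -46, -12.56, -10/3, -2, 48/7, 30, 30, 39]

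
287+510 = 797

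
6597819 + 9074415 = 15672234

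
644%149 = 48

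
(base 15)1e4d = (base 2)1100111000110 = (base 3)100001101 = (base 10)6598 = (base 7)25144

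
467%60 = 47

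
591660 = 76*7785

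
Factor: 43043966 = 2^1*7^1*17^1*83^1*2179^1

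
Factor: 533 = 13^1*41^1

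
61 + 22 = 83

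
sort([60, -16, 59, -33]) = [-33, -16, 59, 60]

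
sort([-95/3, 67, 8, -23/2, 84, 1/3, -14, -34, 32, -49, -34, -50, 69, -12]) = [-50, -49, -34, -34, -95/3, -14, -12, -23/2, 1/3, 8, 32, 67, 69, 84]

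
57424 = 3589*16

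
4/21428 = 1/5357≈0.000187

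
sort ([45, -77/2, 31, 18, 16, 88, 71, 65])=[-77/2, 16, 18, 31, 45, 65, 71, 88]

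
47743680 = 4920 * 9704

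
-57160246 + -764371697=-821531943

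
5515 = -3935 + 9450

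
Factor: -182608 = -1 * 2^4 * 101^1 * 113^1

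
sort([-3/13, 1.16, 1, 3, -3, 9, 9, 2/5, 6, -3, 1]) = [-3, -3, -3/13, 2/5, 1, 1, 1.16, 3, 6, 9, 9]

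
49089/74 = 663 + 27/74 ≈ 663.36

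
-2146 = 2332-4478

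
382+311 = 693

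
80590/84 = 959 + 17/42 ≈ 959.40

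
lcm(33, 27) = 297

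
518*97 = 50246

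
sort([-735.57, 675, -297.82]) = [-735.57, -297.82, 675]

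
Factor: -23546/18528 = -1*2^(-4)*3^(-1)*61^1 = -61/48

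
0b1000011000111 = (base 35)3hp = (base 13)1c55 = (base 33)3v5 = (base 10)4295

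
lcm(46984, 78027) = 4369512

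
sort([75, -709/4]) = [-709/4, 75]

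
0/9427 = 0 = 0.00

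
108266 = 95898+12368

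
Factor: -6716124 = -1 * 2^2 * 3^2 * 197^1 * 947^1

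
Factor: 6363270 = 2^1 * 3^2 * 5^1 * 17^1 * 4159^1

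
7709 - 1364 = 6345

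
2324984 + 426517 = 2751501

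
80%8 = 0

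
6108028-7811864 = -1703836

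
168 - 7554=-7386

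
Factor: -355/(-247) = 5^1*13^(-1)*19^(-1)*71^1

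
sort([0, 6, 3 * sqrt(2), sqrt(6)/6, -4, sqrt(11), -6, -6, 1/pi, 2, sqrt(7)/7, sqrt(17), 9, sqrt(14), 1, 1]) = [-6, -6, -4, 0, 1/pi, sqrt(7)/7, sqrt(6)/6, 1, 1, 2, sqrt(11), sqrt(14), sqrt(17), 3 * sqrt(2), 6, 9]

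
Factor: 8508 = 2^2*3^1*709^1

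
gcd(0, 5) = 5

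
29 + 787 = 816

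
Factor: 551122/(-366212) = -1 * 2^(-1) * 7^(-1) * 13^1 * 29^(-1) * 47^1 = -611/406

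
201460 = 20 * 10073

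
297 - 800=-503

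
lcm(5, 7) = 35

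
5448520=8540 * 638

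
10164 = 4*2541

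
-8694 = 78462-87156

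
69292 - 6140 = 63152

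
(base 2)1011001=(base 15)5e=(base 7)155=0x59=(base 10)89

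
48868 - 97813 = -48945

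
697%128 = 57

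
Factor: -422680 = -1 * 2^3 * 5^1 * 10567^1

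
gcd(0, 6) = 6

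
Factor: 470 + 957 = 1427^1 = 1427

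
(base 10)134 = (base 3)11222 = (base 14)98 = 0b10000110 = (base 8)206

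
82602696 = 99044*834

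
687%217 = 36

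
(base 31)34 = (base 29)3a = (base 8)141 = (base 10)97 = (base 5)342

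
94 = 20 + 74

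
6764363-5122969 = 1641394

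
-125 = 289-414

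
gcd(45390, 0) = 45390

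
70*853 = 59710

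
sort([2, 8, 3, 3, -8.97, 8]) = [-8.97, 2, 3, 3, 8, 8]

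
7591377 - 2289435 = 5301942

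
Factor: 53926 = 2^1*59^1*457^1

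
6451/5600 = 1 + 851/5600 ≈ 1.15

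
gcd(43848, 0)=43848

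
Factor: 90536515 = 5^1 * 18107303^1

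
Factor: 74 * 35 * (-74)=-1 * 2^2 * 5^1 * 7^1 * 37^2=-191660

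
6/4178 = 3/2089 ≈ 0.00144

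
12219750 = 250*48879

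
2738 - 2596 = 142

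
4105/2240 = 821/448 ≈ 1.83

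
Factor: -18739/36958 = -1*2^(-1)*7^1*17^(-1)*1087^(-1)*2677^1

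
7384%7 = 6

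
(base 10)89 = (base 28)35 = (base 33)2n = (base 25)3e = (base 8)131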